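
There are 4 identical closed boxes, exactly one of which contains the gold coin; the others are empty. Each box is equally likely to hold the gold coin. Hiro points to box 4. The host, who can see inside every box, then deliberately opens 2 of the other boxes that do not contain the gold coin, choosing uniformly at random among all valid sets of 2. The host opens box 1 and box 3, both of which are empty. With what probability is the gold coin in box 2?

Consider each possible location of the gold coin in turn.
If it is in either of boxes 1 and 3 (prior 1/4 each): that box was opened and seen not to hold the prize — ruled out; weight (1/4)·0 = 0 each.
If it is in box 2 (prior 1/4): the host has no choice, probability 1; weight (1/4)·1 = 1/4.
If it is in box 4 (prior 1/4): the host has 3 equally likely choices, so probability 1/3; weight (1/4)·(1/3) = 1/12.
The weights sum to 1/3.
So P(the gold coin in box 2 | the host opened box 1 and box 3) = (1/4) / (1/3) = 3/4.

3/4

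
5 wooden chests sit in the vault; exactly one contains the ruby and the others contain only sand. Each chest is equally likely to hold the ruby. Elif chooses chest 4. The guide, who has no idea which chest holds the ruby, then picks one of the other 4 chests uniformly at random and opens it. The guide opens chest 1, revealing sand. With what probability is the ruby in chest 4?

1/4

Condition on the true location of the ruby.
If it is in chest 1 (prior 1/5): the guide opened chest 1, so this case is ruled out; weight (1/5)·0 = 0.
If it is in any of chests 2, 3, 4, and 5 (prior 1/5 each): the guide picks chest 1 with probability 1/4 regardless, and it is not the prize; weight (1/5)·(1/4) = 1/20 each.
The weights sum to 1/5.
So P(the ruby in chest 4 | the guide opened chest 1) = (1/20) / (1/5) = 1/4.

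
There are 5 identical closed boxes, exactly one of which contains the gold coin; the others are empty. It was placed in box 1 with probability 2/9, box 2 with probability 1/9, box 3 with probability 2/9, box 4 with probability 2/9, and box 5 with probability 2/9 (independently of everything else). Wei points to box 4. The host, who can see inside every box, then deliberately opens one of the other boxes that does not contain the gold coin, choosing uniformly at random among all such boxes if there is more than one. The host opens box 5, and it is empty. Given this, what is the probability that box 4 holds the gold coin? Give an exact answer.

Apply Bayes' rule, conditioning on where the gold coin actually is.
If it is in either of boxes 1 and 3 (prior 2/9 each): the host has 3 equally likely choices, so probability 1/3; weight (2/9)·(1/3) = 2/27 each.
If it is in box 2 (prior 1/9): the host has 3 equally likely choices, so probability 1/3; weight (1/9)·(1/3) = 1/27.
If it is in box 4 (prior 2/9): the host has 4 equally likely choices, so probability 1/4; weight (2/9)·(1/4) = 1/18.
If it is in box 5 (prior 2/9): the host opened box 5, so this case is ruled out; weight (2/9)·0 = 0.
The weights sum to 13/54.
So P(the gold coin in box 4 | the host opened box 5) = (1/18) / (13/54) = 3/13.

3/13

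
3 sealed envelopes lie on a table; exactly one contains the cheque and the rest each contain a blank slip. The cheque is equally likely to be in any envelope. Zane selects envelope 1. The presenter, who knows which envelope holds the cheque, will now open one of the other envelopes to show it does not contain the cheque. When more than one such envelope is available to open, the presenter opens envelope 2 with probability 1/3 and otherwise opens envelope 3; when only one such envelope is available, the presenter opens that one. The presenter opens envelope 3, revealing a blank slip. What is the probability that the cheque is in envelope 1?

Condition on the true location of the cheque.
If it is in envelope 1 (prior 1/3): envelope 2 is available but not opened, probability 2/3; weight (1/3)·(2/3) = 2/9.
If it is in envelope 2 (prior 1/3): only envelope 3 is available, probability 1; weight (1/3)·1 = 1/3.
If it is in envelope 3 (prior 1/3): the presenter opened envelope 3, so this case is ruled out; weight (1/3)·0 = 0.
The weights sum to 5/9.
So P(the cheque in envelope 1 | the presenter opened envelope 3) = (2/9) / (5/9) = 2/5.

2/5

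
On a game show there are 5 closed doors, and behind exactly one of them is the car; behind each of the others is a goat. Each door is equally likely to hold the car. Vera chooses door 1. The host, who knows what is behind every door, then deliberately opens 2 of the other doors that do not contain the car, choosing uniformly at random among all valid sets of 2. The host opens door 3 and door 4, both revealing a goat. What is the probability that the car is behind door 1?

1/5

Condition on the true location of the car.
If it is behind door 1 (prior 1/5): the host has 6 equally likely choices, so probability 1/6; weight (1/5)·(1/6) = 1/30.
If it is behind either of doors 2 and 5 (prior 1/5 each): the host has 3 equally likely choices, so probability 1/3; weight (1/5)·(1/3) = 1/15 each.
If it is behind either of doors 3 and 4 (prior 1/5 each): that door was opened and seen not to hold the prize — ruled out; weight (1/5)·0 = 0 each.
The weights sum to 1/6.
So P(the car behind door 1 | the host opened door 3 and door 4) = (1/30) / (1/6) = 1/5.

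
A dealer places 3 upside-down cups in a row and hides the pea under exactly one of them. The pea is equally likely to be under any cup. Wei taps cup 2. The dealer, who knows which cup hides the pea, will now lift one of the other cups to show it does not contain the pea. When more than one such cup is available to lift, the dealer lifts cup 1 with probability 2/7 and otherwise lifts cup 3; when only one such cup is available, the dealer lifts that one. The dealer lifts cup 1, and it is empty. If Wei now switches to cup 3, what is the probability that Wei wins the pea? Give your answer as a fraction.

7/9

Condition on the true location of the pea.
If it is under cup 1 (prior 1/3): the dealer opened cup 1, so this case is ruled out; weight (1/3)·0 = 0.
If it is under cup 2 (prior 1/3): cup 1 is available, opened with probability 2/7; weight (1/3)·(2/7) = 2/21.
If it is under cup 3 (prior 1/3): only cup 1 is available, probability 1; weight (1/3)·1 = 1/3.
The weights sum to 3/7.
So P(the pea under cup 3 | the dealer opened cup 1) = (1/3) / (3/7) = 7/9.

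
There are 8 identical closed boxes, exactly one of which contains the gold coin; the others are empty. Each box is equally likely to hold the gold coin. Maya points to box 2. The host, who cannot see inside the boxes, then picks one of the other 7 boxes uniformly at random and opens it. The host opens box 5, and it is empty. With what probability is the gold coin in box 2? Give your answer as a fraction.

Consider each possible location of the gold coin in turn.
If it is in any of boxes 1, 2, 3, 4, 6, 7, and 8 (prior 1/8 each): the host picks box 5 with probability 1/7 regardless, and it is not the prize; weight (1/8)·(1/7) = 1/56 each.
If it is in box 5 (prior 1/8): the host opened box 5, so this case is ruled out; weight (1/8)·0 = 0.
The weights sum to 1/8.
So P(the gold coin in box 2 | the host opened box 5) = (1/56) / (1/8) = 1/7.

1/7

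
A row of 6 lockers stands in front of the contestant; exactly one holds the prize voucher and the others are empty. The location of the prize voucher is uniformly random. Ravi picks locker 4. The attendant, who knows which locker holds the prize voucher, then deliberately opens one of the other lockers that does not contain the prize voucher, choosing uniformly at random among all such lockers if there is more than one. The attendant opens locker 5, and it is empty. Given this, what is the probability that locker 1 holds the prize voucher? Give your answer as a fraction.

5/24

Consider each possible location of the prize voucher in turn.
If it is in any of lockers 1, 2, 3, and 6 (prior 1/6 each): the attendant has 4 equally likely choices, so probability 1/4; weight (1/6)·(1/4) = 1/24 each.
If it is in locker 4 (prior 1/6): the attendant has 5 equally likely choices, so probability 1/5; weight (1/6)·(1/5) = 1/30.
If it is in locker 5 (prior 1/6): the attendant opened locker 5, so this case is ruled out; weight (1/6)·0 = 0.
The weights sum to 1/5.
So P(the prize voucher in locker 1 | the attendant opened locker 5) = (1/24) / (1/5) = 5/24.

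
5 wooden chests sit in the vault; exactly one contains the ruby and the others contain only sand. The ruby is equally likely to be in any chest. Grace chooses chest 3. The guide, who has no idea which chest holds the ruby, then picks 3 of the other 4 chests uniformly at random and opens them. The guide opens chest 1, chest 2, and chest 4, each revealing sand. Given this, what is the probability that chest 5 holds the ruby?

1/2

Condition on the true location of the ruby.
If it is in any of chests 1, 2, and 4 (prior 1/5 each): that chest was opened and seen not to hold the prize — ruled out; weight (1/5)·0 = 0 each.
If it is in either of chests 3 and 5 (prior 1/5 each): the guide picks exactly this set with probability 1/4 regardless, and none is the prize; weight (1/5)·(1/4) = 1/20 each.
The weights sum to 1/10.
So P(the ruby in chest 5 | the guide opened chest 1, chest 2, and chest 4) = (1/20) / (1/10) = 1/2.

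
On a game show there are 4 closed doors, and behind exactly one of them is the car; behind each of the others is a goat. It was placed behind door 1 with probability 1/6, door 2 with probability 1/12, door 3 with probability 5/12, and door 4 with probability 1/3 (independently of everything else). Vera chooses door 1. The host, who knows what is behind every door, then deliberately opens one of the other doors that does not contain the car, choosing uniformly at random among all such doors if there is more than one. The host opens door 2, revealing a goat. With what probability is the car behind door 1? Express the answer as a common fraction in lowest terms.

4/31

Apply Bayes' rule, conditioning on where the car actually is.
If it is behind door 1 (prior 1/6): the host has 3 equally likely choices, so probability 1/3; weight (1/6)·(1/3) = 1/18.
If it is behind door 2 (prior 1/12): the host opened door 2, so this case is ruled out; weight (1/12)·0 = 0.
If it is behind door 3 (prior 5/12): the host has 2 equally likely choices, so probability 1/2; weight (5/12)·(1/2) = 5/24.
If it is behind door 4 (prior 1/3): the host has 2 equally likely choices, so probability 1/2; weight (1/3)·(1/2) = 1/6.
The weights sum to 31/72.
So P(the car behind door 1 | the host opened door 2) = (1/18) / (31/72) = 4/31.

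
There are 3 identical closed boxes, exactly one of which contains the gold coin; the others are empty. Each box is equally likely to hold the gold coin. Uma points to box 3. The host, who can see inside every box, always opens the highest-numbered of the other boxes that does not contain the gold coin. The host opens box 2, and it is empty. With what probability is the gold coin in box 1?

1/2

Apply Bayes' rule, conditioning on where the gold coin actually is.
If it is in either of boxes 1 and 3 (prior 1/3 each): box 2 is the highest-numbered option available, probability 1; weight (1/3)·1 = 1/3 each.
If it is in box 2 (prior 1/3): the host opened box 2, so this case is ruled out; weight (1/3)·0 = 0.
The weights sum to 2/3.
So P(the gold coin in box 1 | the host opened box 2) = (1/3) / (2/3) = 1/2.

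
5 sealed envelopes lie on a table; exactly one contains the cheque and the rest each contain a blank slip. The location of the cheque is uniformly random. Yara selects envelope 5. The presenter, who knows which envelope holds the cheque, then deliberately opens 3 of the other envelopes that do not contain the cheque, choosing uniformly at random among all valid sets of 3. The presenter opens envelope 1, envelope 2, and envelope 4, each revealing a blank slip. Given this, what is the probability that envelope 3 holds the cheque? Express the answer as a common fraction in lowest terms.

Consider each possible location of the cheque in turn.
If it is in any of envelopes 1, 2, and 4 (prior 1/5 each): that envelope was opened and seen not to hold the prize — ruled out; weight (1/5)·0 = 0 each.
If it is in envelope 3 (prior 1/5): the presenter has no choice, probability 1; weight (1/5)·1 = 1/5.
If it is in envelope 5 (prior 1/5): the presenter has 4 equally likely choices, so probability 1/4; weight (1/5)·(1/4) = 1/20.
The weights sum to 1/4.
So P(the cheque in envelope 3 | the presenter opened envelope 1, envelope 2, and envelope 4) = (1/5) / (1/4) = 4/5.

4/5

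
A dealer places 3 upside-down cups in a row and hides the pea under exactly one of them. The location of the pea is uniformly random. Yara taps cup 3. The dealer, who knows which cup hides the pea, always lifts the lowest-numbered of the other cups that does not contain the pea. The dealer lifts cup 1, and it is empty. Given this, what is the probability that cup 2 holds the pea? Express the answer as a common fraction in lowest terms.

1/2

Apply Bayes' rule, conditioning on where the pea actually is.
If it is under cup 1 (prior 1/3): the dealer opened cup 1, so this case is ruled out; weight (1/3)·0 = 0.
If it is under either of cups 2 and 3 (prior 1/3 each): cup 1 is the lowest-numbered option available, probability 1; weight (1/3)·1 = 1/3 each.
The weights sum to 2/3.
So P(the pea under cup 2 | the dealer opened cup 1) = (1/3) / (2/3) = 1/2.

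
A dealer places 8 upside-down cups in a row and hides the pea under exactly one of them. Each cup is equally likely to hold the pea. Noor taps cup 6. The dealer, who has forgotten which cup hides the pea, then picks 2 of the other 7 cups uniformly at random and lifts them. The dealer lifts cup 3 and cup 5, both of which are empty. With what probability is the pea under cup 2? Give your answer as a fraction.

1/6

Condition on the true location of the pea.
If it is under any of cups 1, 2, 4, 6, 7, and 8 (prior 1/8 each): the dealer picks exactly this set with probability 1/21 regardless, and none is the prize; weight (1/8)·(1/21) = 1/168 each.
If it is under either of cups 3 and 5 (prior 1/8 each): that cup was opened and seen not to hold the prize — ruled out; weight (1/8)·0 = 0 each.
The weights sum to 1/28.
So P(the pea under cup 2 | the dealer opened cup 3 and cup 5) = (1/168) / (1/28) = 1/6.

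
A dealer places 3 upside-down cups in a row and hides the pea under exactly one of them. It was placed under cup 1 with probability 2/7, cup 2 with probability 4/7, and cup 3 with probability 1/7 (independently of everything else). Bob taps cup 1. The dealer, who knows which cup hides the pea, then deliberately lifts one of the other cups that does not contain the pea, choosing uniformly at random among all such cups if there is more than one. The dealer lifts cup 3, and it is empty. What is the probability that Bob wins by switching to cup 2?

Consider each possible location of the pea in turn.
If it is under cup 1 (prior 2/7): the dealer has 2 equally likely choices, so probability 1/2; weight (2/7)·(1/2) = 1/7.
If it is under cup 2 (prior 4/7): the dealer has no choice, probability 1; weight (4/7)·1 = 4/7.
If it is under cup 3 (prior 1/7): the dealer opened cup 3, so this case is ruled out; weight (1/7)·0 = 0.
The weights sum to 5/7.
So P(the pea under cup 2 | the dealer opened cup 3) = (4/7) / (5/7) = 4/5.

4/5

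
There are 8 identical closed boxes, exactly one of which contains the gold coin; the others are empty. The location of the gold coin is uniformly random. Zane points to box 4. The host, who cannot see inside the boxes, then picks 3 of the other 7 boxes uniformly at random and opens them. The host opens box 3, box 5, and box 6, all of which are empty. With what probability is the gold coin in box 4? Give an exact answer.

Because the host chose which boxes to open without knowing where the gold coin is, the choice is independent of the prize location. Learning that none of the 3 opened boxes holds the gold coin simply rules out those 3 locations and leaves the remaining 5 boxes still equally likely by symmetry.
So P(the gold coin in box 4) = 1/5.

1/5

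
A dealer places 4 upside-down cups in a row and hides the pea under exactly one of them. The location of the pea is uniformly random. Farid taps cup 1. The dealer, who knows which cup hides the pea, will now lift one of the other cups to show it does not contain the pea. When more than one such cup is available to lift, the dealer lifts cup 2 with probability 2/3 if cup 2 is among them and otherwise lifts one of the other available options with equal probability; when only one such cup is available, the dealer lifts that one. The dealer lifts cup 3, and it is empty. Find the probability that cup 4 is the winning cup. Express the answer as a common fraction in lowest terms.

1/3

Apply Bayes' rule, conditioning on where the pea actually is.
If it is under cup 1 (prior 1/4): cup 2 is available but not opened; cup 3 gets probability (1 − 2/3)/2 = 1/6; weight (1/4)·(1/6) = 1/24.
If it is under cup 2 (prior 1/4): cup 2 holds the prize so is unavailable; the dealer chooses uniformly among the 2 others, probability 1/2; weight (1/4)·(1/2) = 1/8.
If it is under cup 3 (prior 1/4): the dealer opened cup 3, so this case is ruled out; weight (1/4)·0 = 0.
If it is under cup 4 (prior 1/4): cup 2 is available but not opened, probability 1/3; weight (1/4)·(1/3) = 1/12.
The weights sum to 1/4.
So P(the pea under cup 4 | the dealer opened cup 3) = (1/12) / (1/4) = 1/3.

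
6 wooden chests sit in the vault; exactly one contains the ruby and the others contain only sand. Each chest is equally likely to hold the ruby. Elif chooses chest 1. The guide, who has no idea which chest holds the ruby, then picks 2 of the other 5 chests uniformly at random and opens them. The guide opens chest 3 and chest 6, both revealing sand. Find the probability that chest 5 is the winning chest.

Apply Bayes' rule, conditioning on where the ruby actually is.
If it is in any of chests 1, 2, 4, and 5 (prior 1/6 each): the guide picks exactly this set with probability 1/10 regardless, and none is the prize; weight (1/6)·(1/10) = 1/60 each.
If it is in either of chests 3 and 6 (prior 1/6 each): that chest was opened and seen not to hold the prize — ruled out; weight (1/6)·0 = 0 each.
The weights sum to 1/15.
So P(the ruby in chest 5 | the guide opened chest 3 and chest 6) = (1/60) / (1/15) = 1/4.

1/4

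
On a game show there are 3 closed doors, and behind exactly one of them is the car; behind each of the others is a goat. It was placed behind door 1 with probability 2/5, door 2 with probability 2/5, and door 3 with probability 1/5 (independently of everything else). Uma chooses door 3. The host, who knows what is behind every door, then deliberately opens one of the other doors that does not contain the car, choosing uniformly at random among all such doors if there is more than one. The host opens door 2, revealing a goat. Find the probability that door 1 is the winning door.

4/5

Apply Bayes' rule, conditioning on where the car actually is.
If it is behind door 1 (prior 2/5): the host has no choice, probability 1; weight (2/5)·1 = 2/5.
If it is behind door 2 (prior 2/5): the host opened door 2, so this case is ruled out; weight (2/5)·0 = 0.
If it is behind door 3 (prior 1/5): the host has 2 equally likely choices, so probability 1/2; weight (1/5)·(1/2) = 1/10.
The weights sum to 1/2.
So P(the car behind door 1 | the host opened door 2) = (2/5) / (1/2) = 4/5.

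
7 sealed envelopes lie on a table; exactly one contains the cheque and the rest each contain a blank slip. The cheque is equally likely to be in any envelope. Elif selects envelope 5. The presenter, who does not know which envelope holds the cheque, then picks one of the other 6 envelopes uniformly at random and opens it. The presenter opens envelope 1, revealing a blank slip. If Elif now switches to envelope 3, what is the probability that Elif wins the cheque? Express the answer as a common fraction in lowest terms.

1/6

Apply Bayes' rule, conditioning on where the cheque actually is.
If it is in envelope 1 (prior 1/7): the presenter opened envelope 1, so this case is ruled out; weight (1/7)·0 = 0.
If it is in any of envelopes 2, 3, 4, 5, 6, and 7 (prior 1/7 each): the presenter picks envelope 1 with probability 1/6 regardless, and it is not the prize; weight (1/7)·(1/6) = 1/42 each.
The weights sum to 1/7.
So P(the cheque in envelope 3 | the presenter opened envelope 1) = (1/42) / (1/7) = 1/6.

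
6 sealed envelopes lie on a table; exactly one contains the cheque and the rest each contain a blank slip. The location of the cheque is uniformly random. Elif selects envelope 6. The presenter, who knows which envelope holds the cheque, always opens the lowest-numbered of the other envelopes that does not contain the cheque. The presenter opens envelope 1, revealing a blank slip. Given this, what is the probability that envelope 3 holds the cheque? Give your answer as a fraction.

Apply Bayes' rule, conditioning on where the cheque actually is.
If it is in envelope 1 (prior 1/6): the presenter opened envelope 1, so this case is ruled out; weight (1/6)·0 = 0.
If it is in any of envelopes 2, 3, 4, 5, and 6 (prior 1/6 each): envelope 1 is the lowest-numbered option available, probability 1; weight (1/6)·1 = 1/6 each.
The weights sum to 5/6.
So P(the cheque in envelope 3 | the presenter opened envelope 1) = (1/6) / (5/6) = 1/5.

1/5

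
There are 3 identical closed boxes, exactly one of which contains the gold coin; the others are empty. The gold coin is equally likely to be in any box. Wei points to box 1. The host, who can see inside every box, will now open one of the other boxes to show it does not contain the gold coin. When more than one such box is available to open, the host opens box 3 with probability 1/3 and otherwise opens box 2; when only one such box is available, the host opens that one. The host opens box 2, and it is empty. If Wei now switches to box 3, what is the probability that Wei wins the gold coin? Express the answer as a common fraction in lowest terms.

3/5

Consider each possible location of the gold coin in turn.
If it is in box 1 (prior 1/3): box 3 is available but not opened, probability 2/3; weight (1/3)·(2/3) = 2/9.
If it is in box 2 (prior 1/3): the host opened box 2, so this case is ruled out; weight (1/3)·0 = 0.
If it is in box 3 (prior 1/3): only box 2 is available, probability 1; weight (1/3)·1 = 1/3.
The weights sum to 5/9.
So P(the gold coin in box 3 | the host opened box 2) = (1/3) / (5/9) = 3/5.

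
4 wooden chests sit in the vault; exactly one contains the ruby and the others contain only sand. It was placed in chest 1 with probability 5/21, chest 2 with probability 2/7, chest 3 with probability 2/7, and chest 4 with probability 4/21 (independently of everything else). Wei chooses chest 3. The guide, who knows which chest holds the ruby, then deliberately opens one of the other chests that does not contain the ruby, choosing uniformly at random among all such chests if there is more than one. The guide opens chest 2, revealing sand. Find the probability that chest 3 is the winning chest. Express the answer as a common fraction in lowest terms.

4/13

Condition on the true location of the ruby.
If it is in chest 1 (prior 5/21): the guide has 2 equally likely choices, so probability 1/2; weight (5/21)·(1/2) = 5/42.
If it is in chest 2 (prior 2/7): the guide opened chest 2, so this case is ruled out; weight (2/7)·0 = 0.
If it is in chest 3 (prior 2/7): the guide has 3 equally likely choices, so probability 1/3; weight (2/7)·(1/3) = 2/21.
If it is in chest 4 (prior 4/21): the guide has 2 equally likely choices, so probability 1/2; weight (4/21)·(1/2) = 2/21.
The weights sum to 13/42.
So P(the ruby in chest 3 | the guide opened chest 2) = (2/21) / (13/42) = 4/13.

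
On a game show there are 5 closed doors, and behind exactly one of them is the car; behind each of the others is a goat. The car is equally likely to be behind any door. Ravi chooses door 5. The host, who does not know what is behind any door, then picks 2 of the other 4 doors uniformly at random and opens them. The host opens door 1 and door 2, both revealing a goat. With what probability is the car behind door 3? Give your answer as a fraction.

Because the host chose which doors to open without knowing where the car is, the choice is independent of the prize location. Learning that none of the 2 opened doors holds the car simply rules out those 2 locations and leaves the remaining 3 doors still equally likely by symmetry.
So P(the car behind door 3) = 1/3.

1/3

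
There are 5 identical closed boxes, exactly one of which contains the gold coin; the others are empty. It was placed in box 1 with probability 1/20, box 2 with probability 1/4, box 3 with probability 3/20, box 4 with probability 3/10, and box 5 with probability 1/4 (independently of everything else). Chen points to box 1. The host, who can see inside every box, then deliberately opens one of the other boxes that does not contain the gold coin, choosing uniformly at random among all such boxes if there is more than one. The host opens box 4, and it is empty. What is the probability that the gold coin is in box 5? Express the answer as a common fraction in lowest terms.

Apply Bayes' rule, conditioning on where the gold coin actually is.
If it is in box 1 (prior 1/20): the host has 4 equally likely choices, so probability 1/4; weight (1/20)·(1/4) = 1/80.
If it is in either of boxes 2 and 5 (prior 1/4 each): the host has 3 equally likely choices, so probability 1/3; weight (1/4)·(1/3) = 1/12 each.
If it is in box 3 (prior 3/20): the host has 3 equally likely choices, so probability 1/3; weight (3/20)·(1/3) = 1/20.
If it is in box 4 (prior 3/10): the host opened box 4, so this case is ruled out; weight (3/10)·0 = 0.
The weights sum to 11/48.
So P(the gold coin in box 5 | the host opened box 4) = (1/12) / (11/48) = 4/11.

4/11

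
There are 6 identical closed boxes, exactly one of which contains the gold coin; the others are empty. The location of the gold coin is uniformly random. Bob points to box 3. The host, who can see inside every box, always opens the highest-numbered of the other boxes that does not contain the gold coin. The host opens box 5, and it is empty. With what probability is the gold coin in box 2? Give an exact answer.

Consider each possible location of the gold coin in turn.
If it is in any of boxes 1, 2, 3, and 4 (prior 1/6 each): the host would have opened box 6 instead, probability 0; weight (1/6)·0 = 0 each.
If it is in box 5 (prior 1/6): the host opened box 5, so this case is ruled out; weight (1/6)·0 = 0.
If it is in box 6 (prior 1/6): box 5 is the highest-numbered option available, probability 1; weight (1/6)·1 = 1/6.
The weights sum to 1/6.
So P(the gold coin in box 2 | the host opened box 5) = 0 / (1/6) = 0.

0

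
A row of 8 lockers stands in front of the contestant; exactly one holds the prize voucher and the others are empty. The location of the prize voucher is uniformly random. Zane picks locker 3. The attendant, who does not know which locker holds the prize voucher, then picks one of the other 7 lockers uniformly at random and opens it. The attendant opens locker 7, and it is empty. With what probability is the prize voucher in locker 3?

Condition on the true location of the prize voucher.
If it is in any of lockers 1, 2, 3, 4, 5, 6, and 8 (prior 1/8 each): the attendant picks locker 7 with probability 1/7 regardless, and it is not the prize; weight (1/8)·(1/7) = 1/56 each.
If it is in locker 7 (prior 1/8): the attendant opened locker 7, so this case is ruled out; weight (1/8)·0 = 0.
The weights sum to 1/8.
So P(the prize voucher in locker 3 | the attendant opened locker 7) = (1/56) / (1/8) = 1/7.

1/7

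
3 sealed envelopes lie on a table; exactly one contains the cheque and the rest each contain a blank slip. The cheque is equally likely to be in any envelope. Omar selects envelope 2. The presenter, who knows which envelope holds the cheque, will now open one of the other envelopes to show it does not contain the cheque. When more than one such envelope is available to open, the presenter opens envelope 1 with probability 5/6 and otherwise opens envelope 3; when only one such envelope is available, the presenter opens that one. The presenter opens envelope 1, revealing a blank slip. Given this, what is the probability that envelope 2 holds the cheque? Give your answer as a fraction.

Condition on the true location of the cheque.
If it is in envelope 1 (prior 1/3): the presenter opened envelope 1, so this case is ruled out; weight (1/3)·0 = 0.
If it is in envelope 2 (prior 1/3): envelope 1 is available, opened with probability 5/6; weight (1/3)·(5/6) = 5/18.
If it is in envelope 3 (prior 1/3): only envelope 1 is available, probability 1; weight (1/3)·1 = 1/3.
The weights sum to 11/18.
So P(the cheque in envelope 2 | the presenter opened envelope 1) = (5/18) / (11/18) = 5/11.

5/11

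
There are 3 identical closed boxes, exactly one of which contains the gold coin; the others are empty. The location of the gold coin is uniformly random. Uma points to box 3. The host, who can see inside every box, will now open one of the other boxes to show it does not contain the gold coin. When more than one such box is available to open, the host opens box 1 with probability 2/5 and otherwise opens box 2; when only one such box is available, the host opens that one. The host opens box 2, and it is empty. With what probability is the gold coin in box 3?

3/8

Apply Bayes' rule, conditioning on where the gold coin actually is.
If it is in box 1 (prior 1/3): only box 2 is available, probability 1; weight (1/3)·1 = 1/3.
If it is in box 2 (prior 1/3): the host opened box 2, so this case is ruled out; weight (1/3)·0 = 0.
If it is in box 3 (prior 1/3): box 1 is available but not opened, probability 3/5; weight (1/3)·(3/5) = 1/5.
The weights sum to 8/15.
So P(the gold coin in box 3 | the host opened box 2) = (1/5) / (8/15) = 3/8.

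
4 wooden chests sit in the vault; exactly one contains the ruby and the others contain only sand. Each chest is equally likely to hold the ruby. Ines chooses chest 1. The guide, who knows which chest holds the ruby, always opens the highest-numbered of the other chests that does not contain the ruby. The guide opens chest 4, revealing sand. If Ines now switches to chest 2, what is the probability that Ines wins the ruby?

1/3

Apply Bayes' rule, conditioning on where the ruby actually is.
If it is in any of chests 1, 2, and 3 (prior 1/4 each): chest 4 is the highest-numbered option available, probability 1; weight (1/4)·1 = 1/4 each.
If it is in chest 4 (prior 1/4): the guide opened chest 4, so this case is ruled out; weight (1/4)·0 = 0.
The weights sum to 3/4.
So P(the ruby in chest 2 | the guide opened chest 4) = (1/4) / (3/4) = 1/3.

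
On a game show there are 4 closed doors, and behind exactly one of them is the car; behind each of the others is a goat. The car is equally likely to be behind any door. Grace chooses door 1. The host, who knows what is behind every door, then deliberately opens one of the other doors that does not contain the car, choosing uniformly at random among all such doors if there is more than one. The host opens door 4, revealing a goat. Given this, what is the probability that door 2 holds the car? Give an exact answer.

3/8

Consider each possible location of the car in turn.
If it is behind door 1 (prior 1/4): the host has 3 equally likely choices, so probability 1/3; weight (1/4)·(1/3) = 1/12.
If it is behind either of doors 2 and 3 (prior 1/4 each): the host has 2 equally likely choices, so probability 1/2; weight (1/4)·(1/2) = 1/8 each.
If it is behind door 4 (prior 1/4): the host opened door 4, so this case is ruled out; weight (1/4)·0 = 0.
The weights sum to 1/3.
So P(the car behind door 2 | the host opened door 4) = (1/8) / (1/3) = 3/8.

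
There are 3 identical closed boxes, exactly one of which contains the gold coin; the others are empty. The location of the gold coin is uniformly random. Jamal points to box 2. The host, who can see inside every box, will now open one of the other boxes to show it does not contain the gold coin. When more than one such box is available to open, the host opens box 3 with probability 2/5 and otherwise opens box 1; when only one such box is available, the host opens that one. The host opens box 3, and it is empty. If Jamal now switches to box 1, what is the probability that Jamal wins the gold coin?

Consider each possible location of the gold coin in turn.
If it is in box 1 (prior 1/3): only box 3 is available, probability 1; weight (1/3)·1 = 1/3.
If it is in box 2 (prior 1/3): box 3 is available, opened with probability 2/5; weight (1/3)·(2/5) = 2/15.
If it is in box 3 (prior 1/3): the host opened box 3, so this case is ruled out; weight (1/3)·0 = 0.
The weights sum to 7/15.
So P(the gold coin in box 1 | the host opened box 3) = (1/3) / (7/15) = 5/7.

5/7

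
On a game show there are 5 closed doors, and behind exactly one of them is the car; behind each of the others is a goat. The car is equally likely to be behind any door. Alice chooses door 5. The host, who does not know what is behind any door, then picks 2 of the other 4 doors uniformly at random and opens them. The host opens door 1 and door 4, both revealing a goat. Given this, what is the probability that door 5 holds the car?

1/3

Apply Bayes' rule, conditioning on where the car actually is.
If it is behind either of doors 1 and 4 (prior 1/5 each): that door was opened and seen not to hold the prize — ruled out; weight (1/5)·0 = 0 each.
If it is behind any of doors 2, 3, and 5 (prior 1/5 each): the host picks exactly this set with probability 1/6 regardless, and none is the prize; weight (1/5)·(1/6) = 1/30 each.
The weights sum to 1/10.
So P(the car behind door 5 | the host opened door 1 and door 4) = (1/30) / (1/10) = 1/3.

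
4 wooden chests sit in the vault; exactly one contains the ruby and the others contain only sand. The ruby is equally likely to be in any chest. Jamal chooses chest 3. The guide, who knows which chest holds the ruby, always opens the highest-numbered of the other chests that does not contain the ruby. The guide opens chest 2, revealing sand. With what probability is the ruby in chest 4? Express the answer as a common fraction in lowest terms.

Condition on the true location of the ruby.
If it is in either of chests 1 and 3 (prior 1/4 each): the guide would have opened chest 4 instead, probability 0; weight (1/4)·0 = 0 each.
If it is in chest 2 (prior 1/4): the guide opened chest 2, so this case is ruled out; weight (1/4)·0 = 0.
If it is in chest 4 (prior 1/4): chest 2 is the highest-numbered option available, probability 1; weight (1/4)·1 = 1/4.
The weights sum to 1/4.
So P(the ruby in chest 4 | the guide opened chest 2) = (1/4) / (1/4) = 1.

1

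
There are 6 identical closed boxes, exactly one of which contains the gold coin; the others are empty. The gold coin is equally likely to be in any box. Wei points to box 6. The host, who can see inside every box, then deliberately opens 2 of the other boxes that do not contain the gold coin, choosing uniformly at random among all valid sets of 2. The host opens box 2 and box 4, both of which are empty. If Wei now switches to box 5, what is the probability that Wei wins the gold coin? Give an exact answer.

5/18

Apply Bayes' rule, conditioning on where the gold coin actually is.
If it is in any of boxes 1, 3, and 5 (prior 1/6 each): the host has 6 equally likely choices, so probability 1/6; weight (1/6)·(1/6) = 1/36 each.
If it is in either of boxes 2 and 4 (prior 1/6 each): that box was opened and seen not to hold the prize — ruled out; weight (1/6)·0 = 0 each.
If it is in box 6 (prior 1/6): the host has 10 equally likely choices, so probability 1/10; weight (1/6)·(1/10) = 1/60.
The weights sum to 1/10.
So P(the gold coin in box 5 | the host opened box 2 and box 4) = (1/36) / (1/10) = 5/18.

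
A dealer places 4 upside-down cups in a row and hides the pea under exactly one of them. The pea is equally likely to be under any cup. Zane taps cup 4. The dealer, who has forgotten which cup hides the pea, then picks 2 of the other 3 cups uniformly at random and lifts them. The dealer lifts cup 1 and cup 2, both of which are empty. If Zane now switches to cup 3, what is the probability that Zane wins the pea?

Apply Bayes' rule, conditioning on where the pea actually is.
If it is under either of cups 1 and 2 (prior 1/4 each): that cup was opened and seen not to hold the prize — ruled out; weight (1/4)·0 = 0 each.
If it is under either of cups 3 and 4 (prior 1/4 each): the dealer picks exactly this set with probability 1/3 regardless, and none is the prize; weight (1/4)·(1/3) = 1/12 each.
The weights sum to 1/6.
So P(the pea under cup 3 | the dealer opened cup 1 and cup 2) = (1/12) / (1/6) = 1/2.

1/2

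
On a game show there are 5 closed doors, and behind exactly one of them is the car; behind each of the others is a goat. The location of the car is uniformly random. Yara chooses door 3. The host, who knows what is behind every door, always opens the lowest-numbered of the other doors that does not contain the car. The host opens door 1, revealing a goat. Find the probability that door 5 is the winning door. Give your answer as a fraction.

1/4

Apply Bayes' rule, conditioning on where the car actually is.
If it is behind door 1 (prior 1/5): the host opened door 1, so this case is ruled out; weight (1/5)·0 = 0.
If it is behind any of doors 2, 3, 4, and 5 (prior 1/5 each): door 1 is the lowest-numbered option available, probability 1; weight (1/5)·1 = 1/5 each.
The weights sum to 4/5.
So P(the car behind door 5 | the host opened door 1) = (1/5) / (4/5) = 1/4.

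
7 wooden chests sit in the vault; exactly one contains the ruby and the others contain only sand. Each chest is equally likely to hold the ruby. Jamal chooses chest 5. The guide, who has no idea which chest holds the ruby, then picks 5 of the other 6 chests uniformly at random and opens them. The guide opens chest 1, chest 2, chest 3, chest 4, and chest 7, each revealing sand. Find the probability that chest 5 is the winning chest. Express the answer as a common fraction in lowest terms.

Apply Bayes' rule, conditioning on where the ruby actually is.
If it is in any of chests 1, 2, 3, 4, and 7 (prior 1/7 each): that chest was opened and seen not to hold the prize — ruled out; weight (1/7)·0 = 0 each.
If it is in either of chests 5 and 6 (prior 1/7 each): the guide picks exactly this set with probability 1/6 regardless, and none is the prize; weight (1/7)·(1/6) = 1/42 each.
The weights sum to 1/21.
So P(the ruby in chest 5 | the guide opened chest 1, chest 2, chest 3, chest 4, and chest 7) = (1/42) / (1/21) = 1/2.

1/2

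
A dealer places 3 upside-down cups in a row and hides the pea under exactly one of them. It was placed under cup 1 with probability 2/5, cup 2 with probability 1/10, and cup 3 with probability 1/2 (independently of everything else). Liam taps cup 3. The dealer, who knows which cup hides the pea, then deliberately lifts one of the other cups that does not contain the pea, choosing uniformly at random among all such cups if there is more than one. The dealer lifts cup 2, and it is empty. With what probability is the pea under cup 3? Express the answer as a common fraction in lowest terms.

5/13

Condition on the true location of the pea.
If it is under cup 1 (prior 2/5): the dealer has no choice, probability 1; weight (2/5)·1 = 2/5.
If it is under cup 2 (prior 1/10): the dealer opened cup 2, so this case is ruled out; weight (1/10)·0 = 0.
If it is under cup 3 (prior 1/2): the dealer has 2 equally likely choices, so probability 1/2; weight (1/2)·(1/2) = 1/4.
The weights sum to 13/20.
So P(the pea under cup 3 | the dealer opened cup 2) = (1/4) / (13/20) = 5/13.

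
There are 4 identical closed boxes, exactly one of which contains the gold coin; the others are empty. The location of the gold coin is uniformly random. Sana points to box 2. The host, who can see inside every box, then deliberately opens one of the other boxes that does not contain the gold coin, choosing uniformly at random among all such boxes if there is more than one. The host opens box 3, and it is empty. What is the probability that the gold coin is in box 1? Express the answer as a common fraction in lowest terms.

3/8

Consider each possible location of the gold coin in turn.
If it is in either of boxes 1 and 4 (prior 1/4 each): the host has 2 equally likely choices, so probability 1/2; weight (1/4)·(1/2) = 1/8 each.
If it is in box 2 (prior 1/4): the host has 3 equally likely choices, so probability 1/3; weight (1/4)·(1/3) = 1/12.
If it is in box 3 (prior 1/4): the host opened box 3, so this case is ruled out; weight (1/4)·0 = 0.
The weights sum to 1/3.
So P(the gold coin in box 1 | the host opened box 3) = (1/8) / (1/3) = 3/8.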